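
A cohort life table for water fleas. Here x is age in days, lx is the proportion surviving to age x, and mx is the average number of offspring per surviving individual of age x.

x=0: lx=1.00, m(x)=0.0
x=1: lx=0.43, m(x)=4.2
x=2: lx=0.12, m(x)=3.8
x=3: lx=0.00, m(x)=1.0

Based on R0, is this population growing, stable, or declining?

R0 = Σ lx·mx = 0 + 1.806 + 0.456 + 0 = 2.262
R0 > 1, so the population is growing.

growing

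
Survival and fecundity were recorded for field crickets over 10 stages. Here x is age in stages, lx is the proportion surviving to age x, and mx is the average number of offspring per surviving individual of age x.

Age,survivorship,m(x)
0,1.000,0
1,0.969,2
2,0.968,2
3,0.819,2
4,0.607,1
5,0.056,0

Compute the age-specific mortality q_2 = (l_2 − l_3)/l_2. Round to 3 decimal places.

q_2 = (l_2 − l_3) / l_2 = (0.968 − 0.819) / 0.968
     = 0.149 / 0.968 = 0.153926… → 0.154

0.154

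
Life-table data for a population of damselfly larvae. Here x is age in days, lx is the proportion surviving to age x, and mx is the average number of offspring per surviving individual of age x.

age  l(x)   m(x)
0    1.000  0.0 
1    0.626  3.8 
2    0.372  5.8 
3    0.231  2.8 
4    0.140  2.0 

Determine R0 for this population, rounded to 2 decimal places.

5.46

lx·mx by age: 0, 2.3788, 2.1576, 0.6468, 0.28
R0 = Σ lx·mx = 5.4632 → 5.46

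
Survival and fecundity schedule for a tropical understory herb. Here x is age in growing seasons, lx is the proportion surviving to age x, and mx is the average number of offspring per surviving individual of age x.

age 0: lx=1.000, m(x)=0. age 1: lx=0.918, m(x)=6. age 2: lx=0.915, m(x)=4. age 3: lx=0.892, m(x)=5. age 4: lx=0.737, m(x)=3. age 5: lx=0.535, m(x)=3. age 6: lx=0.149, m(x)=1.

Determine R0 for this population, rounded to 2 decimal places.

lx·mx by age: 0, 5.508, 3.66, 4.46, 2.211, 1.605, 0.149
R0 = Σ lx·mx = 17.593 → 17.59

17.59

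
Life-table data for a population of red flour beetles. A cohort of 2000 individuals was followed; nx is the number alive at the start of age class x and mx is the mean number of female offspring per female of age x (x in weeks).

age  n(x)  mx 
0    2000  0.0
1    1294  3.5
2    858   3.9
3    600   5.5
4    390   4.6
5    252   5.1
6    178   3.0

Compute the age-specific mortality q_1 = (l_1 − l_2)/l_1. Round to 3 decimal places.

0.337

lx = nx/n0 = nx/2000: 1, 0.647, 0.429, 0.3, 0.195, 0.126, 0.089
q_1 = (l_1 − l_2) / l_1 = (0.647 − 0.429) / 0.647
     = 0.218 / 0.647 = 0.33694… → 0.337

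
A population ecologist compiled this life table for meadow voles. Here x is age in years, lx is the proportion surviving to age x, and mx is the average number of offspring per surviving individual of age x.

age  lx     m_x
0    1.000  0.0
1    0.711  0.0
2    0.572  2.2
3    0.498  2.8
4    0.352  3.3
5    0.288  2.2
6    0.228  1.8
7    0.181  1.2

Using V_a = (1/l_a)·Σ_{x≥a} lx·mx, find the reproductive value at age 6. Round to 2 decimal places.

2.75

lx·mx for x ≥ 6: 0.4104, 0.2172 → sum = 0.6276
V_6 = 0.6276 / l_6 = 0.6276 / 0.228 = 2.752632… → 2.75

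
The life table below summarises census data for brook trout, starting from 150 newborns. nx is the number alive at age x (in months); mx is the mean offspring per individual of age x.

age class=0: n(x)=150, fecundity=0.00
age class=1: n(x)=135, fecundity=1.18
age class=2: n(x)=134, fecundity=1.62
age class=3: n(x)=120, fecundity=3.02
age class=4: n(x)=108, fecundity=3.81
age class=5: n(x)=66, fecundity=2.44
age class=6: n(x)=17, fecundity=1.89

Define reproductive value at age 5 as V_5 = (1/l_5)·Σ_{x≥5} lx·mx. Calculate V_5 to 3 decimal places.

2.927

lx = nx/n0 = nx/150: 1, 0.9, 0.89333…, 0.8, 0.72, 0.44, 0.11333…
lx·mx for x ≥ 5: 1.0736, 0.2142… → sum = 1.2878…
V_5 = 1.2878… / l_5 = 1.2878… / 0.44 = 2.926818… → 2.927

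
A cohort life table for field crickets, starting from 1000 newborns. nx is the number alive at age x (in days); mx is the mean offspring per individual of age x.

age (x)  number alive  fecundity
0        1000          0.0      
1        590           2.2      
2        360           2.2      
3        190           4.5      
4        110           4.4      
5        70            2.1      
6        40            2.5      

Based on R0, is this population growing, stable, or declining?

growing

lx = nx/n0 = nx/1000: 1, 0.59, 0.36, 0.19, 0.11, 0.07, 0.04
R0 = Σ lx·mx = 0 + 1.298 + 0.792 + 0.855 + 0.484 + 0.147 + 0.1 = 3.676
R0 > 1, so the population is growing.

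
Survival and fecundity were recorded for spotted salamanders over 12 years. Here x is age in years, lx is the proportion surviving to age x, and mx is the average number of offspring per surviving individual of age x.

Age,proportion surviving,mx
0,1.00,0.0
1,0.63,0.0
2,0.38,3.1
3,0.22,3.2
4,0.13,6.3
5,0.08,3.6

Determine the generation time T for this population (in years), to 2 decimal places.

3.07

lx·mx: 0, 0, 1.178, 0.704, 0.819, 0.288 → R0 = 2.989
x·lx·mx: 0, 0, 2.356, 2.112, 3.276, 1.44 → Σ = 9.184
T = 9.184 / 2.989 = 3.0726… → 3.07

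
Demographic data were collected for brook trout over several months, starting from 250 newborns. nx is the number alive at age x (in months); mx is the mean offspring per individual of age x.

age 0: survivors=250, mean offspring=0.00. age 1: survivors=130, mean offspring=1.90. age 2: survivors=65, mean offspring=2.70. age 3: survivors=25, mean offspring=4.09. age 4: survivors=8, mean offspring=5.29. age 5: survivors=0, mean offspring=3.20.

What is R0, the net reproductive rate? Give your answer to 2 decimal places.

lx = nx/n0 = nx/250: 1, 0.52, 0.26, 0.1, 0.032, 0
lx·mx by age: 0, 0.988, 0.702, 0.409, 0.16928, 0
R0 = Σ lx·mx = 2.26828 → 2.27

2.27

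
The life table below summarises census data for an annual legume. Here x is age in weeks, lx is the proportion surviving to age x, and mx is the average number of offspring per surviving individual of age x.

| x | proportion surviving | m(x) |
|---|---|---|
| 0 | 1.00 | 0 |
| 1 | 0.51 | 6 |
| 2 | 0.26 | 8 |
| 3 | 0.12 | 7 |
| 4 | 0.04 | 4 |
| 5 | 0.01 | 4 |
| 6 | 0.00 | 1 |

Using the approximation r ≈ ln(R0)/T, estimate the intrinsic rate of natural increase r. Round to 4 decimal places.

1.0639

R0 = Σ lx·mx = 0 + 3.06 + 2.08 + 0.84 + 0.16 + 0.04 + 0 = 6.18
Σ x·lx·mx = 10.58; T = 10.58/6.18 = 1.71197…
r ≈ ln(R0)/T = ln(6.18)/1.71197… = 1.06387… → 1.0639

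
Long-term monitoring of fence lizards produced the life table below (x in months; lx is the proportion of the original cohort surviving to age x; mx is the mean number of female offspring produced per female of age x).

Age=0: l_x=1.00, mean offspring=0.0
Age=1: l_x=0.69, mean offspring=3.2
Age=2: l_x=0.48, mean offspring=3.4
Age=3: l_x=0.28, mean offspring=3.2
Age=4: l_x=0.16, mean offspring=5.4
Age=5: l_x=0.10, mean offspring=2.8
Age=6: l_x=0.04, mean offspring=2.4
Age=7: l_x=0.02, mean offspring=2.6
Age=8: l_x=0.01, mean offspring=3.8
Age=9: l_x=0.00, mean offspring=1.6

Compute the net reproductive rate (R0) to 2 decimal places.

6.07

lx·mx by age: 0, 2.208, 1.632, 0.896, 0.864, 0.28, 0.096, 0.052, 0.038, 0
R0 = Σ lx·mx = 6.066 → 6.07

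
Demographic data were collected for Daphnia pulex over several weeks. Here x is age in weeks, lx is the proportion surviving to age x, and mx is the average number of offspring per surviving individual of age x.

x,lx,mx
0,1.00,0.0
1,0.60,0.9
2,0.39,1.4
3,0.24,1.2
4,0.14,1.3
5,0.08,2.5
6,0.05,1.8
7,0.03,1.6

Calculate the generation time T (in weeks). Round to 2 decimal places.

lx·mx: 0, 0.54, 0.546, 0.288, 0.182, 0.2, 0.09, 0.048 → R0 = 1.894
x·lx·mx: 0, 0.54, 1.092, 0.864, 0.728, 1, 0.54, 0.336 → Σ = 5.1
T = 5.1 / 1.894 = 2.692714… → 2.69

2.69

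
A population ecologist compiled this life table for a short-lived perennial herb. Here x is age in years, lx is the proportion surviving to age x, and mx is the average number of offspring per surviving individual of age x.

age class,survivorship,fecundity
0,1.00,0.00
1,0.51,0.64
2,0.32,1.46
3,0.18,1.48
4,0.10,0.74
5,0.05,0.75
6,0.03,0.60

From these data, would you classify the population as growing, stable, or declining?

growing

R0 = Σ lx·mx = 0 + 0.3264 + 0.4672 + 0.2664 + 0.074 + 0.0375 + 0.018 = 1.1895
R0 > 1, so the population is growing.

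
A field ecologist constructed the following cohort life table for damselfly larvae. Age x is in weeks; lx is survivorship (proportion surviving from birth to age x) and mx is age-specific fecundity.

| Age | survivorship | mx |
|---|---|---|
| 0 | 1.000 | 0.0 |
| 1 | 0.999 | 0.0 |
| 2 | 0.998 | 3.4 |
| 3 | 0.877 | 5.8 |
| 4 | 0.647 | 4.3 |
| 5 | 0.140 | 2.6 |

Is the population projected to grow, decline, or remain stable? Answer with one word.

growing

R0 = Σ lx·mx = 0 + 0 + 3.3932 + 5.0866 + 2.7821 + 0.364 = 11.6259
R0 > 1, so the population is growing.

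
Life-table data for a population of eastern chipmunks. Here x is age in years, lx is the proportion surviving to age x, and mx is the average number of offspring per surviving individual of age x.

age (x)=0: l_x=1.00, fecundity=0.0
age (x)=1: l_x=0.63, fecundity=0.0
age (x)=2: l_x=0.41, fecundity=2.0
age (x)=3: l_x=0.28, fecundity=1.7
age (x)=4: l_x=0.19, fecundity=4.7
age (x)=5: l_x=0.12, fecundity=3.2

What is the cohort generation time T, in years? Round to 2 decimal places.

3.33

lx·mx: 0, 0, 0.82, 0.476, 0.893, 0.384 → R0 = 2.573
x·lx·mx: 0, 0, 1.64, 1.428, 3.572, 1.92 → Σ = 8.56
T = 8.56 / 2.573 = 3.326856… → 3.33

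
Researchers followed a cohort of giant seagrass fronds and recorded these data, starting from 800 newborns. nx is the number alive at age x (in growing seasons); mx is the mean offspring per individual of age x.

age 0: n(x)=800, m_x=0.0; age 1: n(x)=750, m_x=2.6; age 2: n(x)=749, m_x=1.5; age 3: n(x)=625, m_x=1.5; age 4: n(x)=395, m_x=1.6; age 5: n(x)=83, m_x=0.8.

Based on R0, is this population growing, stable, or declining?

lx = nx/n0 = nx/800: 1, 0.9375, 0.93625, 0.78125, 0.49375, 0.10375
R0 = Σ lx·mx = 0 + 2.4375 + 1.404375 + 1.171875 + 0.79 + 0.083 = 5.88675
R0 > 1, so the population is growing.

growing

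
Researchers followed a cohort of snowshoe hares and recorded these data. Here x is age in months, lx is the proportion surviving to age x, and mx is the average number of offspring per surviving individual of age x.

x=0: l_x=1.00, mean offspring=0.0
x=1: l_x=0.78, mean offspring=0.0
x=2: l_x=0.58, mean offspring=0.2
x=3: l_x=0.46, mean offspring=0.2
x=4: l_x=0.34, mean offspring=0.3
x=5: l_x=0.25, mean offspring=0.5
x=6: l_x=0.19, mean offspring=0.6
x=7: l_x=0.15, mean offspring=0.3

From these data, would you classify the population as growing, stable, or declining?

R0 = Σ lx·mx = 0 + 0 + 0.116 + 0.092 + 0.102 + 0.125 + 0.114 + 0.045 = 0.594
R0 < 1, so the population is declining.

declining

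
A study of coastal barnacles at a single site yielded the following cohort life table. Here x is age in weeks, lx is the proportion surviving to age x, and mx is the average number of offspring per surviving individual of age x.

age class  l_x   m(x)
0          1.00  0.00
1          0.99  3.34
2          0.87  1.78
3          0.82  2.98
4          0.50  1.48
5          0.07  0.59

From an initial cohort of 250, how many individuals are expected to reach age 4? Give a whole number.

125

Expected survivors = N0 · l_4 = 250 × 0.50 = 125 → 125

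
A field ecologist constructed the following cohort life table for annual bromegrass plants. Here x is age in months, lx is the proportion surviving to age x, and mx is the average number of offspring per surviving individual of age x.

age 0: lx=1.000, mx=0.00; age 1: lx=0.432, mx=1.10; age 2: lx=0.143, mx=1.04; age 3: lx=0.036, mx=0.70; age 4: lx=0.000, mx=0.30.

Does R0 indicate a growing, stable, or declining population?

R0 = Σ lx·mx = 0 + 0.4752 + 0.14872 + 0.0252 + 0 = 0.64912
R0 < 1, so the population is declining.

declining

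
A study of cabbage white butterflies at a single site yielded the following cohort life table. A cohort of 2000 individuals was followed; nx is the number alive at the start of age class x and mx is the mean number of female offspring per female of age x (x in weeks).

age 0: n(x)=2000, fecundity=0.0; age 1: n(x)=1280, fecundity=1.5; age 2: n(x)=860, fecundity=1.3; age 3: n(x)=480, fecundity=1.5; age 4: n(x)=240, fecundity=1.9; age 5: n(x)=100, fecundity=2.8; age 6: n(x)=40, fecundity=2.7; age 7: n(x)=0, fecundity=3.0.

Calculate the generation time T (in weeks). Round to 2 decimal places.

lx = nx/n0 = nx/2000: 1, 0.64, 0.43, 0.24, 0.12, 0.05, 0.02, 0
lx·mx: 0, 0.96, 0.559, 0.36, 0.228, 0.14, 0.054, 0 → R0 = 2.301
x·lx·mx: 0, 0.96, 1.118, 1.08, 0.912, 0.7, 0.324, 0 → Σ = 5.094
T = 5.094 / 2.301 = 2.21382… → 2.21

2.21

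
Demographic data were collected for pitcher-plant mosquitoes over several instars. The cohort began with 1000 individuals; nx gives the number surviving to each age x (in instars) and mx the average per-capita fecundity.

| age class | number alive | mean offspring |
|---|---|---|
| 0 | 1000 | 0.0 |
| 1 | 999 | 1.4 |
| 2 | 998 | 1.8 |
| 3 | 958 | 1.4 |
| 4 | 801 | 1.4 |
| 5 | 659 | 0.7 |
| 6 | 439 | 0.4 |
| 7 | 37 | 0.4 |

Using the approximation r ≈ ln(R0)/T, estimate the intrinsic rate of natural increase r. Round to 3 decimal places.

lx = nx/n0 = nx/1000: 1, 0.999, 0.998, 0.958, 0.801, 0.659, 0.439, 0.037
R0 = Σ lx·mx = 0 + 1.3986 + 1.7964 + 1.3412 + 1.1214 + 0.4613 + 0.1756 + 0.0148 = 6.3093
Σ x·lx·mx = 16.9643; T = 16.9643/6.3093 = 2.68878…
r ≈ ln(R0)/T = ln(6.3093)/2.68878… = 0.68508… → 0.685

0.685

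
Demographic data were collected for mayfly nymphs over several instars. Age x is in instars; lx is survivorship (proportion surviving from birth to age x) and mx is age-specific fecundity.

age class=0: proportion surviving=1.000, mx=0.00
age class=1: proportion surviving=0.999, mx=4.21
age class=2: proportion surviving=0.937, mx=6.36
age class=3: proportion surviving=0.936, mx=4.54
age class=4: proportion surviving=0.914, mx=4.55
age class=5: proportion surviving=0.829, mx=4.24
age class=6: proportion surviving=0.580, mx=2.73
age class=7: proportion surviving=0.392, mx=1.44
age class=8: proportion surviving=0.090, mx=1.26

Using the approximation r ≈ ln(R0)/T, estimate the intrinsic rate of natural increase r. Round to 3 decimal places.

R0 = Σ lx·mx = 0 + 4.20579 + 5.95932 + 4.24944 + 4.1587 + 3.51496 + 1.5834 + 0.56448 + 0.1134 = 24.34949
Σ x·lx·mx = 77.44131; T = 77.44131/24.34949 = 3.18041…
r ≈ ln(R0)/T = ln(24.34949)/3.18041… = 1.00381… → 1.004

1.004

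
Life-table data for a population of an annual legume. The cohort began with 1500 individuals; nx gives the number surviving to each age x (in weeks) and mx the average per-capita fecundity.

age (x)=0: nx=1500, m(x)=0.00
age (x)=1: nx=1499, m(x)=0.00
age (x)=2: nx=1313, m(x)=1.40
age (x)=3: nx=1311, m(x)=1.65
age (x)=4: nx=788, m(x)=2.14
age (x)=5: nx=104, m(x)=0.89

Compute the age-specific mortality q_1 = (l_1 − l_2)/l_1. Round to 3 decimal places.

lx = nx/n0 = nx/1500: 1, 0.99933…, 0.87533…, 0.874, 0.52533…, 0.06933…
q_1 = (l_1 − l_2) / l_1 = (0.999333… − 0.875333…) / 0.999333…
     = 0.124… / 0.999333… = 0.124083… → 0.124

0.124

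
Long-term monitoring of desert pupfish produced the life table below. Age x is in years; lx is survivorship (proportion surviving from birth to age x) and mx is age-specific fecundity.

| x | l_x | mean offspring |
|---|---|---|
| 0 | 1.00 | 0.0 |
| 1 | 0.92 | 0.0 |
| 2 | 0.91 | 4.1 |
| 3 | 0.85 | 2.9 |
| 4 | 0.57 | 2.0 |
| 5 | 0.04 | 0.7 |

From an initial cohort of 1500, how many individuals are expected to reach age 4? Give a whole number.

Expected survivors = N0 · l_4 = 1500 × 0.57 = 855 → 855

855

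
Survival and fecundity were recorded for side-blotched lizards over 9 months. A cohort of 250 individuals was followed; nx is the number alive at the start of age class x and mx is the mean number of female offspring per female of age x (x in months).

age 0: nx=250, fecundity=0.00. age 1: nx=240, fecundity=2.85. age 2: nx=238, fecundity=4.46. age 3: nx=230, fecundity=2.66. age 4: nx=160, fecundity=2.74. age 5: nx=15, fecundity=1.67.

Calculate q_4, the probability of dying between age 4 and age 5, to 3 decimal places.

0.906

lx = nx/n0 = nx/250: 1, 0.96, 0.952, 0.92, 0.64, 0.06
q_4 = (l_4 − l_5) / l_4 = (0.64 − 0.06) / 0.64
     = 0.58 / 0.64 = 0.90625 → 0.906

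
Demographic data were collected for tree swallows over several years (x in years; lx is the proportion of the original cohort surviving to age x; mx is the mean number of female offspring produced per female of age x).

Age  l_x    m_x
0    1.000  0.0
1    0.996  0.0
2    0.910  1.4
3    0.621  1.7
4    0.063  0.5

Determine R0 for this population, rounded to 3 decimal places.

2.361

lx·mx by age: 0, 0, 1.274, 1.0557, 0.0315
R0 = Σ lx·mx = 2.3612 → 2.361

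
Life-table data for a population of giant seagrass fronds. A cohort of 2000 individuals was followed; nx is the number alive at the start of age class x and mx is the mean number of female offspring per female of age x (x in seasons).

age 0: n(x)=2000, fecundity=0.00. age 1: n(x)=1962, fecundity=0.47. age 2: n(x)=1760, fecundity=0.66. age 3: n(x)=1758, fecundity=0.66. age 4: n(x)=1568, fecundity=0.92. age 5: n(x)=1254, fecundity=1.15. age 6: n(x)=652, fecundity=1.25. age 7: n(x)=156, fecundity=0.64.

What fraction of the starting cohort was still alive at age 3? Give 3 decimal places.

0.879

l_3 = n_3/n_0 = 1758/2000 = 0.879 → 0.879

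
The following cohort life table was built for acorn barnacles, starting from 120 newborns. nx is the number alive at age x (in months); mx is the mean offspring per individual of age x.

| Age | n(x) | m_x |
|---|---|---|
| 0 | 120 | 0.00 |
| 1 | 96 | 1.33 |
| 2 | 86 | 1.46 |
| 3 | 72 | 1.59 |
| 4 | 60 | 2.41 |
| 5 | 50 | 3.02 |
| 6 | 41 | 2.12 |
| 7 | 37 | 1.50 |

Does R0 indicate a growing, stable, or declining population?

growing

lx = nx/n0 = nx/120: 1, 0.8, 0.71667…, 0.6, 0.5, 0.41667…, 0.34167…, 0.30833…
R0 = Σ lx·mx = 0 + 1.064 + 1.046333… + 0.954 + 1.205 + 1.258333… + 0.724333… + 0.4625… = 6.7145…
R0 > 1, so the population is growing.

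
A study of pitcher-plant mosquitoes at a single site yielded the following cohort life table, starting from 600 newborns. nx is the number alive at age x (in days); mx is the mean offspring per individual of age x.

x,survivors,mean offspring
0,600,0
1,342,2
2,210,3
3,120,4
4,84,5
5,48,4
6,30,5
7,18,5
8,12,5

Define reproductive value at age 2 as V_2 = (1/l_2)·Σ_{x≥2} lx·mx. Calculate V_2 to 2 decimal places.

lx = nx/n0 = nx/600: 1, 0.57, 0.35, 0.2, 0.14, 0.08, 0.05, 0.03, 0.02
lx·mx for x ≥ 2: 1.05, 0.8, 0.7, 0.32, 0.25, 0.15, 0.1 → sum = 3.37
V_2 = 3.37 / l_2 = 3.37 / 0.35 = 9.628571… → 9.63

9.63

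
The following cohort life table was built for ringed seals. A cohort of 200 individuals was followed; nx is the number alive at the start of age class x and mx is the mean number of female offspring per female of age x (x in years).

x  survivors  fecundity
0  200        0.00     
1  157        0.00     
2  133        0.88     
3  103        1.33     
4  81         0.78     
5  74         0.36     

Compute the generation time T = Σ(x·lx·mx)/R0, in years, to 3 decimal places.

2.998

lx = nx/n0 = nx/200: 1, 0.785, 0.665, 0.515, 0.405, 0.37
lx·mx: 0, 0, 0.5852, 0.68495, 0.3159, 0.1332 → R0 = 1.71925
x·lx·mx: 0, 0, 1.1704, 2.05485, 1.2636, 0.666 → Σ = 5.15485
T = 5.15485 / 1.71925 = 2.998313… → 2.998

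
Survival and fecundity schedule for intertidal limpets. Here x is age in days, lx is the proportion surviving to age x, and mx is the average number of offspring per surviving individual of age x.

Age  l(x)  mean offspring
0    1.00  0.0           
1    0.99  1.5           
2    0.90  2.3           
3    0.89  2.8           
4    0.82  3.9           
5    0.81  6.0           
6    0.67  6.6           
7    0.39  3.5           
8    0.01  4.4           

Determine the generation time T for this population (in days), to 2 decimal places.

4.35

lx·mx: 0, 1.485, 2.07, 2.492, 3.198, 4.86, 4.422, 1.365, 0.044 → R0 = 19.936
x·lx·mx: 0, 1.485, 4.14, 7.476, 12.792, 24.3, 26.532, 9.555, 0.352 → Σ = 86.632
T = 86.632 / 19.936 = 4.345506… → 4.35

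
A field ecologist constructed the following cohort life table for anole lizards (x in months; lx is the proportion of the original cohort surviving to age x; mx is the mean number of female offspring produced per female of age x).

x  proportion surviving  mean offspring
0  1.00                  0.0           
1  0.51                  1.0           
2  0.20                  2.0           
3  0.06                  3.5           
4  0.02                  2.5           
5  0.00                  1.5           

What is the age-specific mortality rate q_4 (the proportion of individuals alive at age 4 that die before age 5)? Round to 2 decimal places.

q_4 = (l_4 − l_5) / l_4 = (0.02 − 0) / 0.02
     = 0.02 / 0.02 = 1 → 1.00

1.00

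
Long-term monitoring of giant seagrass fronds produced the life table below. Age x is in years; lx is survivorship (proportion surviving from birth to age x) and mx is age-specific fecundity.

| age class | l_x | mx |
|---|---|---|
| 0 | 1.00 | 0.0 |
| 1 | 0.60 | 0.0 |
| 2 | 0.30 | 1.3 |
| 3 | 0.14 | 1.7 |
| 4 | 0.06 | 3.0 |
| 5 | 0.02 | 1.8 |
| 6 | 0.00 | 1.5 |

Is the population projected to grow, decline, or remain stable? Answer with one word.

declining

R0 = Σ lx·mx = 0 + 0 + 0.39 + 0.238 + 0.18 + 0.036 + 0 = 0.844
R0 < 1, so the population is declining.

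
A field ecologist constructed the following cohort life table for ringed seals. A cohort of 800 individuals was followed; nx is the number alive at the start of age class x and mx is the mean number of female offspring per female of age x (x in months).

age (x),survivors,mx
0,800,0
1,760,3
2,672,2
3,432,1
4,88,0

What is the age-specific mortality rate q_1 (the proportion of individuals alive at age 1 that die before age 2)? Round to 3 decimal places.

lx = nx/n0 = nx/800: 1, 0.95, 0.84, 0.54, 0.11
q_1 = (l_1 − l_2) / l_1 = (0.95 − 0.84) / 0.95
     = 0.11 / 0.95 = 0.115789… → 0.116

0.116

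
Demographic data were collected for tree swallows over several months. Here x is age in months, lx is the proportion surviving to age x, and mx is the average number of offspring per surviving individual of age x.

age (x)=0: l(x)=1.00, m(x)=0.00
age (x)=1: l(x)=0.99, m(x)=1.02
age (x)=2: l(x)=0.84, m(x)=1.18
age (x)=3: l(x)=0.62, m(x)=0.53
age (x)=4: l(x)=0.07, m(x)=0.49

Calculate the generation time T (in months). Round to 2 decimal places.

lx·mx: 0, 1.0098, 0.9912, 0.3286, 0.0343 → R0 = 2.3639
x·lx·mx: 0, 1.0098, 1.9824, 0.9858, 0.1372 → Σ = 4.1152
T = 4.1152 / 2.3639 = 1.740852… → 1.74

1.74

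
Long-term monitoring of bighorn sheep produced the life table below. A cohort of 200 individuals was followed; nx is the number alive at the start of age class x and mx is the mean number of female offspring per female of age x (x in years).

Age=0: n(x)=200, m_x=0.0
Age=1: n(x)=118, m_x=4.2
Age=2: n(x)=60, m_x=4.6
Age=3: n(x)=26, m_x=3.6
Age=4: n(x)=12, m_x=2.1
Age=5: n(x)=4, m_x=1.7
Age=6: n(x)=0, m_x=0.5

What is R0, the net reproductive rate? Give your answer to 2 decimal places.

lx = nx/n0 = nx/200: 1, 0.59, 0.3, 0.13, 0.06, 0.02, 0
lx·mx by age: 0, 2.478, 1.38, 0.468, 0.126, 0.034, 0
R0 = Σ lx·mx = 4.486 → 4.49

4.49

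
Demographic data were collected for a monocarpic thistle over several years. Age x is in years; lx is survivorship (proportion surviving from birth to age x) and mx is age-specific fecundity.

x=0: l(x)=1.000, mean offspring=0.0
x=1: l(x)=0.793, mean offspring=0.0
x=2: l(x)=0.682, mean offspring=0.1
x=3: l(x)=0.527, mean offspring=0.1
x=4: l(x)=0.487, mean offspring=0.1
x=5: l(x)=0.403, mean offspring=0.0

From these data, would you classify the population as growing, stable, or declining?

declining

R0 = Σ lx·mx = 0 + 0 + 0.0682 + 0.0527 + 0.0487 + 0 = 0.1696
R0 < 1, so the population is declining.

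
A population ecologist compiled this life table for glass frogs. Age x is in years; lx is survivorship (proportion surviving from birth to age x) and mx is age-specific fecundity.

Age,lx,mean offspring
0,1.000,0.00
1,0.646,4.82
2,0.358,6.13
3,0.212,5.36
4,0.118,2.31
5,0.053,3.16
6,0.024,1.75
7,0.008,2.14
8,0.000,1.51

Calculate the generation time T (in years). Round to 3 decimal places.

lx·mx: 0, 3.11372, 2.19454, 1.13632, 0.27258, 0.16748, 0.042, 0.01712, 0 → R0 = 6.94376
x·lx·mx: 0, 3.11372, 4.38908, 3.40896, 1.09032, 0.8374, 0.252, 0.11984, 0 → Σ = 13.21132
T = 13.21132 / 6.94376 = 1.902618… → 1.903

1.903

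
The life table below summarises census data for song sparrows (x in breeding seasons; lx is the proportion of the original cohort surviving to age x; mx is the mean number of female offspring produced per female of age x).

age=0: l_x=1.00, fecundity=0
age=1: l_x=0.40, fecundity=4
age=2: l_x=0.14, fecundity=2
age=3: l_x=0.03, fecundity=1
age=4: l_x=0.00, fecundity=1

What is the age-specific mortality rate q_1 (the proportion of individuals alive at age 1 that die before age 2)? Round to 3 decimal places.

0.650

q_1 = (l_1 − l_2) / l_1 = (0.4 − 0.14) / 0.4
     = 0.26 / 0.4 = 0.65 → 0.650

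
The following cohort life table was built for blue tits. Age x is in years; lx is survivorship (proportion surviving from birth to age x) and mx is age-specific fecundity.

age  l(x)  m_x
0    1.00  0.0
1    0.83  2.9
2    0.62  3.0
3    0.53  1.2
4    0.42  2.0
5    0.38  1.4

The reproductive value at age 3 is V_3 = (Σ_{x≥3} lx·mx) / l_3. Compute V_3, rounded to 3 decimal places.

3.789

lx·mx for x ≥ 3: 0.636, 0.84, 0.532 → sum = 2.008
V_3 = 2.008 / l_3 = 2.008 / 0.53 = 3.788679… → 3.789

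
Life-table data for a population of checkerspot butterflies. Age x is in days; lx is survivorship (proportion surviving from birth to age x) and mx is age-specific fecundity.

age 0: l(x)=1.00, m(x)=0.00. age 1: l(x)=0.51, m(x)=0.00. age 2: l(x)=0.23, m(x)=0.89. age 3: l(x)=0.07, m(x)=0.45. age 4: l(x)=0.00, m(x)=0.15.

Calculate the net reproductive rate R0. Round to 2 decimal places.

0.24

lx·mx by age: 0, 0, 0.2047, 0.0315, 0
R0 = Σ lx·mx = 0.2362 → 0.24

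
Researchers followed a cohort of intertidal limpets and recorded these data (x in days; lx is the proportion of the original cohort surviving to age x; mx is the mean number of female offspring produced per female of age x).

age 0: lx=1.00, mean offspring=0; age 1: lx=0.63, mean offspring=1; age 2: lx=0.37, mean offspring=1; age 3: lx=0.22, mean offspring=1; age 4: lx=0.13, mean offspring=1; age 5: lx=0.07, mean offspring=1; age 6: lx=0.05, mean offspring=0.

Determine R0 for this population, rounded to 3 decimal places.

1.420

lx·mx by age: 0, 0.63, 0.37, 0.22, 0.13, 0.07, 0
R0 = Σ lx·mx = 1.42 → 1.420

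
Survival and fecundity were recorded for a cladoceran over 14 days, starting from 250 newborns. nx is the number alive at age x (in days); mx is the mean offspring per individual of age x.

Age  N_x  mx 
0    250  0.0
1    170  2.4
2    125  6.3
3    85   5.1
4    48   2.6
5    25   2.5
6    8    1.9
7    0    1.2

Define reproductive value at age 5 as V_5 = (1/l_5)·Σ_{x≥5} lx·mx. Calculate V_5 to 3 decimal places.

3.108

lx = nx/n0 = nx/250: 1, 0.68, 0.5, 0.34, 0.192, 0.1, 0.032, 0
lx·mx for x ≥ 5: 0.25, 0.0608, 0 → sum = 0.3108
V_5 = 0.3108 / l_5 = 0.3108 / 0.1 = 3.108 → 3.108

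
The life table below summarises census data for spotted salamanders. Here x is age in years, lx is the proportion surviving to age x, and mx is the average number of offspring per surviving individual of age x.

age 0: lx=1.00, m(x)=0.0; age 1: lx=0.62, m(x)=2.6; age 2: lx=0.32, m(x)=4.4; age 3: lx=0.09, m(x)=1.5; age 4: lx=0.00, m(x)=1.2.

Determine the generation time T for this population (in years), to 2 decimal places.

1.53

lx·mx: 0, 1.612, 1.408, 0.135, 0 → R0 = 3.155
x·lx·mx: 0, 1.612, 2.816, 0.405, 0 → Σ = 4.833
T = 4.833 / 3.155 = 1.531854… → 1.53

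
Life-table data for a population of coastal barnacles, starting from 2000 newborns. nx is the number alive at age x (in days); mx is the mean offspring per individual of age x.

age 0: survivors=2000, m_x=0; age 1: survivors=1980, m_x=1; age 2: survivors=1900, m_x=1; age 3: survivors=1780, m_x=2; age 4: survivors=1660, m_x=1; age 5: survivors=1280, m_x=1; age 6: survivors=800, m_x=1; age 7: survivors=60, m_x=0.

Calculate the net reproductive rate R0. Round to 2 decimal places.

lx = nx/n0 = nx/2000: 1, 0.99, 0.95, 0.89, 0.83, 0.64, 0.4, 0.03
lx·mx by age: 0, 0.99, 0.95, 1.78, 0.83, 0.64, 0.4, 0
R0 = Σ lx·mx = 5.59 → 5.59

5.59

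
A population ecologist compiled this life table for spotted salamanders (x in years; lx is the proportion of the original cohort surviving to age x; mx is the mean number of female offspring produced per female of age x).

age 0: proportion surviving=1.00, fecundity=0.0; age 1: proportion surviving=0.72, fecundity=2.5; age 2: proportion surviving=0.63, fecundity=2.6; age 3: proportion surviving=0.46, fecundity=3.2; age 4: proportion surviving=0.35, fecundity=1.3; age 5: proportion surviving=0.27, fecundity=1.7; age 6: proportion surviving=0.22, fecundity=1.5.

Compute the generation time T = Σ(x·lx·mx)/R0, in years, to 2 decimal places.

2.53

lx·mx: 0, 1.8, 1.638, 1.472, 0.455, 0.459, 0.33 → R0 = 6.154
x·lx·mx: 0, 1.8, 3.276, 4.416, 1.82, 2.295, 1.98 → Σ = 15.587
T = 15.587 / 6.154 = 2.532824… → 2.53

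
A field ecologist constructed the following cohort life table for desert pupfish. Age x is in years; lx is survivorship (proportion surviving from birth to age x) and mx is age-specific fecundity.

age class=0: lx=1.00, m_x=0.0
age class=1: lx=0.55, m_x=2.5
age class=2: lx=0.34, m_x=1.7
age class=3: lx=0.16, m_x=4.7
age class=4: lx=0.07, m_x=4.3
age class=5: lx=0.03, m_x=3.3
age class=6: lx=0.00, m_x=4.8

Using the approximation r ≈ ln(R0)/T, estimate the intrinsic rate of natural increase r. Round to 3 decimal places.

0.542

R0 = Σ lx·mx = 0 + 1.375 + 0.578 + 0.752 + 0.301 + 0.099 + 0 = 3.105
Σ x·lx·mx = 6.486; T = 6.486/3.105 = 2.08889…
r ≈ ln(R0)/T = ln(3.105)/2.08889… = 0.5424… → 0.542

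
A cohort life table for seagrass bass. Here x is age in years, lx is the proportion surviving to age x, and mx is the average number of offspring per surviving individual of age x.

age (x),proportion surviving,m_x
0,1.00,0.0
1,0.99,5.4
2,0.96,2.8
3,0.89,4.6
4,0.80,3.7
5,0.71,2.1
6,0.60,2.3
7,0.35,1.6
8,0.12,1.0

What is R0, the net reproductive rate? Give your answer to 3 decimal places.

lx·mx by age: 0, 5.346, 2.688, 4.094, 2.96, 1.491, 1.38, 0.56, 0.12
R0 = Σ lx·mx = 18.639 → 18.639

18.639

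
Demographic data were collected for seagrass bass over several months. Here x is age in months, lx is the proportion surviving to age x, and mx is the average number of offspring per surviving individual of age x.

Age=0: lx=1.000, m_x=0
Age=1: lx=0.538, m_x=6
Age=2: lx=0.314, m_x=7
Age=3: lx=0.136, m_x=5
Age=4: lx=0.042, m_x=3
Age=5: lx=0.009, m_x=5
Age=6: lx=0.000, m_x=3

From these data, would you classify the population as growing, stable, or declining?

growing

R0 = Σ lx·mx = 0 + 3.228 + 2.198 + 0.68 + 0.126 + 0.045 + 0 = 6.277
R0 > 1, so the population is growing.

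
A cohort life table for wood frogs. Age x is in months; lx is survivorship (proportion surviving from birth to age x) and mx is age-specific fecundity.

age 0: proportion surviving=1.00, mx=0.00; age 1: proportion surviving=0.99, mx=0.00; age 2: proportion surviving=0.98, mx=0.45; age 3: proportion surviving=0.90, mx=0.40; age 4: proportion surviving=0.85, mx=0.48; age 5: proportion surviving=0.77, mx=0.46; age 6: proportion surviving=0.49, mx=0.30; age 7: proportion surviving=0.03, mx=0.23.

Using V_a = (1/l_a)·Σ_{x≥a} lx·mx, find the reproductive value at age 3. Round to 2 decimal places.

lx·mx for x ≥ 3: 0.36, 0.408, 0.3542, 0.147, 0.0069 → sum = 1.2761
V_3 = 1.2761 / l_3 = 1.2761 / 0.9 = 1.417889… → 1.42

1.42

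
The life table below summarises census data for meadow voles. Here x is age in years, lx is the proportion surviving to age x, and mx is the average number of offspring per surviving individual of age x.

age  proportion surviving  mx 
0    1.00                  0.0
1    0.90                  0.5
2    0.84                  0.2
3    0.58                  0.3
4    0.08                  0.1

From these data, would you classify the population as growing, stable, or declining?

R0 = Σ lx·mx = 0 + 0.45 + 0.168 + 0.174 + 0.008 = 0.8
R0 < 1, so the population is declining.

declining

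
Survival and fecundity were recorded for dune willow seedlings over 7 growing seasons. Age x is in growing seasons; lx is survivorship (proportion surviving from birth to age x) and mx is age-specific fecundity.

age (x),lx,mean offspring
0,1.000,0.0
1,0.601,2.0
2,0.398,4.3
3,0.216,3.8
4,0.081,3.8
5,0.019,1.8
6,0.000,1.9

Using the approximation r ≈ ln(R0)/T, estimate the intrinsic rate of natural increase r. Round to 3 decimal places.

0.675

R0 = Σ lx·mx = 0 + 1.202 + 1.7114 + 0.8208 + 0.3078 + 0.0342 + 0 = 4.0762
Σ x·lx·mx = 8.4894; T = 8.4894/4.0762 = 2.08268…
r ≈ ln(R0)/T = ln(4.0762)/2.08268… = 0.67469… → 0.675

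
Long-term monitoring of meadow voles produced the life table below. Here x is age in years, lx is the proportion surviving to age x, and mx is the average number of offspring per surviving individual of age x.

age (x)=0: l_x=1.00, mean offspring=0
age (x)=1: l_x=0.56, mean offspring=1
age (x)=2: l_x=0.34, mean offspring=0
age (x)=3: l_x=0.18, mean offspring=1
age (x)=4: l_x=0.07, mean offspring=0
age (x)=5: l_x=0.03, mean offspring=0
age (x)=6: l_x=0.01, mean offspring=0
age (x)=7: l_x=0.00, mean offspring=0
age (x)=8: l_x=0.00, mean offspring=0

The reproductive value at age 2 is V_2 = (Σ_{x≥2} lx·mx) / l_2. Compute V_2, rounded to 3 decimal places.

lx·mx for x ≥ 2: 0, 0.18, 0, 0, 0, 0, 0 → sum = 0.18
V_2 = 0.18 / l_2 = 0.18 / 0.34 = 0.529412… → 0.529

0.529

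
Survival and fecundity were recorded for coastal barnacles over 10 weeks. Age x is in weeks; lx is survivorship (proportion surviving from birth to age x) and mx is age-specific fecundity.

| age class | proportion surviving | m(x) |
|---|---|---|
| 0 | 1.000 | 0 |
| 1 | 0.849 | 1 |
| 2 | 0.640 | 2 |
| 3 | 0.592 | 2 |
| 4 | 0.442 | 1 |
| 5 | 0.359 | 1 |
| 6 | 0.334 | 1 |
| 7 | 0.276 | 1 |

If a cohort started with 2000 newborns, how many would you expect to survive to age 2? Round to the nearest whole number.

Expected survivors = N0 · l_2 = 2000 × 0.640 = 1280 → 1280

1280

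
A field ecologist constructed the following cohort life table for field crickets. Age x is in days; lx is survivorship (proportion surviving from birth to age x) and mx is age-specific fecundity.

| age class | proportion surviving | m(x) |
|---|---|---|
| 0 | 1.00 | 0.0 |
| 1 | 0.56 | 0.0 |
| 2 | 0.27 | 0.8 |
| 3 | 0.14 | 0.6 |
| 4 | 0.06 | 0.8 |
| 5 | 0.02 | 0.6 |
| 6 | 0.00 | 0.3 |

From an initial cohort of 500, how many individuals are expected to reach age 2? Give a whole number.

135

Expected survivors = N0 · l_2 = 500 × 0.27 = 135 → 135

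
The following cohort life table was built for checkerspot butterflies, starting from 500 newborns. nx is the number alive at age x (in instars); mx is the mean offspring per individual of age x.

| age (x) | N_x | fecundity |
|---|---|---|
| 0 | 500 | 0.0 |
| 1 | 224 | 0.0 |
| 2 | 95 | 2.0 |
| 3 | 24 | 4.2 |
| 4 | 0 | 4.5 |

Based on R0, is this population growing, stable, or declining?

declining

lx = nx/n0 = nx/500: 1, 0.448, 0.19, 0.048, 0
R0 = Σ lx·mx = 0 + 0 + 0.38 + 0.2016 + 0 = 0.5816
R0 < 1, so the population is declining.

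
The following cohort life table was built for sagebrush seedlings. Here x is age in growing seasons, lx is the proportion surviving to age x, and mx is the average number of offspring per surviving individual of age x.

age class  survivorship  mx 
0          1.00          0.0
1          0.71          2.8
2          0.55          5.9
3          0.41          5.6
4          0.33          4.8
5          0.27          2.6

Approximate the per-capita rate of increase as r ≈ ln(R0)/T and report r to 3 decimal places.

0.889

R0 = Σ lx·mx = 0 + 1.988 + 3.245 + 2.296 + 1.584 + 0.702 = 9.815
Σ x·lx·mx = 25.212; T = 25.212/9.815 = 2.56872…
r ≈ ln(R0)/T = ln(9.815)/2.56872… = 0.88912… → 0.889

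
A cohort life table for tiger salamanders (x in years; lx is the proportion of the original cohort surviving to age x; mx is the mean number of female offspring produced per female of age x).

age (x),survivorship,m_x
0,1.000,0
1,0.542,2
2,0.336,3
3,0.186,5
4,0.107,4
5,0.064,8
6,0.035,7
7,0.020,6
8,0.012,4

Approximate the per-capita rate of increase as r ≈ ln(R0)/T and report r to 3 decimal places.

0.502

R0 = Σ lx·mx = 0 + 1.084 + 1.008 + 0.93 + 0.428 + 0.512 + 0.245 + 0.12 + 0.048 = 4.375
Σ x·lx·mx = 12.856; T = 12.856/4.375 = 2.93851…
r ≈ ln(R0)/T = ln(4.375)/2.93851… = 0.50226… → 0.502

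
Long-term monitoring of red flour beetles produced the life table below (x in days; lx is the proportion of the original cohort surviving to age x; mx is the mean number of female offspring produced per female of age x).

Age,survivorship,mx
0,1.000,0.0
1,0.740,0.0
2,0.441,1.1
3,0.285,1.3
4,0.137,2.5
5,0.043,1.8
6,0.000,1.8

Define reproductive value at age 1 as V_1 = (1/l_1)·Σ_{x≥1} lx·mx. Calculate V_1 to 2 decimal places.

1.72

lx·mx for x ≥ 1: 0, 0.4851, 0.3705, 0.3425, 0.0774, 0 → sum = 1.2755
V_1 = 1.2755 / l_1 = 1.2755 / 0.74 = 1.723649… → 1.72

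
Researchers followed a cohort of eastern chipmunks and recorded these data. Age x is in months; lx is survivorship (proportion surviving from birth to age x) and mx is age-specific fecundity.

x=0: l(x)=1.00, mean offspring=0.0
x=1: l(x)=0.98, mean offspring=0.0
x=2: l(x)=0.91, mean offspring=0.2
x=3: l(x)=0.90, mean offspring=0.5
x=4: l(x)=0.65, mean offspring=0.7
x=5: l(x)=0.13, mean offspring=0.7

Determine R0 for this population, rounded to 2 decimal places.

1.18

lx·mx by age: 0, 0, 0.182, 0.45, 0.455, 0.091
R0 = Σ lx·mx = 1.178 → 1.18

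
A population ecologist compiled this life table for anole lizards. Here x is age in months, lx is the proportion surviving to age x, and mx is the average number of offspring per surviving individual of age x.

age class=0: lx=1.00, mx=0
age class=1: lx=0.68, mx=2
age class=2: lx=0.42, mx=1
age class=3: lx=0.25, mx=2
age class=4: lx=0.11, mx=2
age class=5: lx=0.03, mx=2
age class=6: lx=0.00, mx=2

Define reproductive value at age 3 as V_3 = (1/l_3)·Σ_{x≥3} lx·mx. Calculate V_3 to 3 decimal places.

3.120

lx·mx for x ≥ 3: 0.5, 0.22, 0.06, 0 → sum = 0.78
V_3 = 0.78 / l_3 = 0.78 / 0.25 = 3.12 → 3.120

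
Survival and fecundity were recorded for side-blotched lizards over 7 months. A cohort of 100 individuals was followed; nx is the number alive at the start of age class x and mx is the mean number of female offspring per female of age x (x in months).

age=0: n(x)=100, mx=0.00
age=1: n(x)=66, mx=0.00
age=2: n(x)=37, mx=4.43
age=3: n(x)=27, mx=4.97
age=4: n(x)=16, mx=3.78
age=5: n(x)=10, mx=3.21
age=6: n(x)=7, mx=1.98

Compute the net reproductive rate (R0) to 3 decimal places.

4.045

lx = nx/n0 = nx/100: 1, 0.66, 0.37, 0.27, 0.16, 0.1, 0.07
lx·mx by age: 0, 0, 1.6391, 1.3419, 0.6048, 0.321, 0.1386
R0 = Σ lx·mx = 4.0454 → 4.045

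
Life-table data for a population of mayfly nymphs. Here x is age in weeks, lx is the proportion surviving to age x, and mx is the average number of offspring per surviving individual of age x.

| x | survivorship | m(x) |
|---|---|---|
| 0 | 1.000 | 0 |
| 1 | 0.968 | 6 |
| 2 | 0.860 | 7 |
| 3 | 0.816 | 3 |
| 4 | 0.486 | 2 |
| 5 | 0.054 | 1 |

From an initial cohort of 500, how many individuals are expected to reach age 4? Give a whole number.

Expected survivors = N0 · l_4 = 500 × 0.486 = 243 → 243

243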